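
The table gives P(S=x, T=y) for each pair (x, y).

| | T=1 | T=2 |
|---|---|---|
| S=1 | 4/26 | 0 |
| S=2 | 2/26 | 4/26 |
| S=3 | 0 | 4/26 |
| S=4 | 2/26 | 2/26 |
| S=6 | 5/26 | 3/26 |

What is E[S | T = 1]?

46/13

P(T = 1) = 1/2.
Σ S·P over the event = 1·(4/26) + 2·(2/26) + 4·(2/26) + 6·(5/26) = 23/13.
E[S | T = 1] = (23/13) / (1/2) = 46/13.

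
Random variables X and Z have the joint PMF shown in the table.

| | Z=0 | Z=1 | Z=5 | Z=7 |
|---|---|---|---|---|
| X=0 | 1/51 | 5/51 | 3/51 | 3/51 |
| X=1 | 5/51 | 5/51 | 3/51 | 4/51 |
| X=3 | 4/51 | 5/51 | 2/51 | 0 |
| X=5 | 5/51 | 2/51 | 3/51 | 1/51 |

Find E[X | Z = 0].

14/5

P(Z = 0) = 5/17.
Σ X·P over the event = 0·(1/51) + 1·(5/51) + 3·(4/51) + 5·(5/51) = 14/17.
E[X | Z = 0] = (14/17) / (5/17) = 14/5.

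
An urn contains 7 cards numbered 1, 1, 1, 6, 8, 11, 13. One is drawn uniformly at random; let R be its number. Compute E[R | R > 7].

32/3

P(R > 7) = 3/7.
Σ over the event: 8·1/7 + 11·1/7 + 13·1/7 = 32/7.
E[R | R > 7] = (32/7) / (3/7) = 32/3.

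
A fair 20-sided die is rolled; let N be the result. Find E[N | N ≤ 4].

5/2

Given N ≤ 4, N is equally likely to be any of {1, 2, 3, 4}.
E[N | N ≤ 4] = (1 + 2 + 3 + 4) / 4 = 5/2.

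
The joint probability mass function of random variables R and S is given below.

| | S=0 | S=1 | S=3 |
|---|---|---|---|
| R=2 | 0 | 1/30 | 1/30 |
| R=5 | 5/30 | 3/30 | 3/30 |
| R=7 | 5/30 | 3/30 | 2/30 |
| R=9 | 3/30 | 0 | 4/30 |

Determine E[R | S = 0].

P(S = 0) = 13/30.
Σ R·P over the event = 5·(5/30) + 7·(5/30) + 9·(3/30) = 29/10.
E[R | S = 0] = (29/10) / (13/30) = 87/13.

87/13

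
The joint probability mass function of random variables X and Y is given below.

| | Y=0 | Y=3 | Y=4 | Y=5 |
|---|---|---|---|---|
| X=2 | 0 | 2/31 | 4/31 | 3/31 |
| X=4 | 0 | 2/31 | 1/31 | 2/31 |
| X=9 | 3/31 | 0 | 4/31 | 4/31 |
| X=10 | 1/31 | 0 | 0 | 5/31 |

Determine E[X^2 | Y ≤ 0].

P(Y ≤ 0) = 4/31.
Σ X^2·P over the event = 81·(3/31) + 100·(1/31) = 343/31.
E[X^2 | Y ≤ 0] = (343/31) / (4/31) = 343/4.

343/4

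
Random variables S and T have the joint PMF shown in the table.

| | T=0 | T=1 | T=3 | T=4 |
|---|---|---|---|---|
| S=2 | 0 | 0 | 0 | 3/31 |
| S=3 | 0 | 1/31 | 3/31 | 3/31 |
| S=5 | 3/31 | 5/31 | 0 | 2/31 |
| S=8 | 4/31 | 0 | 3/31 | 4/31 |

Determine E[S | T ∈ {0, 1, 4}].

P(T ∈ {0, 1, 4}) = 25/31.
Σ S·P over the event = 2·(3/31) + 3·(1/31) + 3·(3/31) + 5·(3/31) + 5·(5/31) + 5·(2/31) + 8·(4/31) + 8·(4/31) = 132/31.
E[S | T ∈ {0, 1, 4}] = (132/31) / (25/31) = 132/25.

132/25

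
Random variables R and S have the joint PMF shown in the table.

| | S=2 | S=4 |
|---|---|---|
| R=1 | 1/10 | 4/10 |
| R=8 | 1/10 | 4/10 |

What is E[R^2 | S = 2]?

P(S = 2) = 1/5.
Summing R^2·P(R=x,S=y) over the conditioning event gives 13/2.
E[R^2 | S = 2] = (13/2) / (1/5) = 65/2.

65/2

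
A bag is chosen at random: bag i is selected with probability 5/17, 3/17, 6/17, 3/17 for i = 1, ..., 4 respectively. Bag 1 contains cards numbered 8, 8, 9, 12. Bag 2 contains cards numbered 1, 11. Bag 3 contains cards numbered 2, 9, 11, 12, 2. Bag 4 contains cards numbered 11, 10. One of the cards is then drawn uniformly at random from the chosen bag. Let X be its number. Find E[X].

2779/340

E[X | bag 1] = (8+8+9+12)/4 = 37/4.
E[X | bag 2] = (1+11)/2 = 6.
E[X | bag 3] = (2+9+11+12+2)/5 = 36/5.
E[X | bag 4] = (11+10)/2 = 21/2.
E[X] = (5/17)·(37/4) + (3/17)·(6) + (6/17)·(36/5) + (3/17)·(21/2) = 2779/340.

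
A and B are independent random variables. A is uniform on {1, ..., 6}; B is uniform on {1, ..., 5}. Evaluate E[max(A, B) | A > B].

P(A > B) = 1/2.
Summing max(A,B)·P(x,y) over outcomes with A > B gives 7/3.
E[max(A, B) | A > B] = (7/3) / (1/2) = 14/3.

14/3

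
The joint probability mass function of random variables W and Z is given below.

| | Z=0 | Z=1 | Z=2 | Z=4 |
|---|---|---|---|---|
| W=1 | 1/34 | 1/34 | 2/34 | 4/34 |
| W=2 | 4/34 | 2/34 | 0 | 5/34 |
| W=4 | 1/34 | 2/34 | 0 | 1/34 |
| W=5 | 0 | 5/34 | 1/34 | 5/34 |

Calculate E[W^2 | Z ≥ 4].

11

P(Z ≥ 4) = 15/34.
Σ W^2·P over the event = 1·(4/34) + 4·(5/34) + 16·(1/34) + 25·(5/34) = 165/34.
E[W^2 | Z ≥ 4] = (165/34) / (15/34) = 11.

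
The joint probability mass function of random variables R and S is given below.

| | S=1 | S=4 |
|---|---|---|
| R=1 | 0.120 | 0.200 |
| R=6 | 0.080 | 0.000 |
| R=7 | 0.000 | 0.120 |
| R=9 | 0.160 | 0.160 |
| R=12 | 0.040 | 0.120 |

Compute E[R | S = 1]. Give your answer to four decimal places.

P(S = 1) = 0.400.
Summing R·P(R=x,S=y) over the conditioning event gives 2.520.
E[R | S = 1] = (2.520) / (0.400) = 6.3000.

6.3000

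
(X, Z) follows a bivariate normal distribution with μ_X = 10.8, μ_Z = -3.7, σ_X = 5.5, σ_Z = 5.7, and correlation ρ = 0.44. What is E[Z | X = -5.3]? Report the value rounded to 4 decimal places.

The regression of Z on X has slope ρ·σ_Z/σ_X and passes through (μ_X, μ_Z).
E[Z | X=-5.3] = -3.7 + (0.44)·(5.7/5.5)·(-5.3 − (10.8)) = -3.7 + (0.456)·(-16.1) = -11.0416.

-11.0416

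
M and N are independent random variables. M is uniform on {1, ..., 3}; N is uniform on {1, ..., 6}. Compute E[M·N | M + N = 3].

2

Outcomes with M + N = 3: (1,2), (2,1), each with probability 1/18.
E[M·N | M + N = 3] = (2 + 2) / 2 = 2.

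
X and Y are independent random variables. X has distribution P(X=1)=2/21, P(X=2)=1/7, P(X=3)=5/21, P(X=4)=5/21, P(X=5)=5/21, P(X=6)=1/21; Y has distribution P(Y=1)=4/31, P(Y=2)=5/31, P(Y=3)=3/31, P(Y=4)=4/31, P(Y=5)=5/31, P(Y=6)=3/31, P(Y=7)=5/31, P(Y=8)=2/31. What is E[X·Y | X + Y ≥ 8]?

P(X + Y ≥ 8) = 117/217.
Summing XY·P(x,y) over outcomes with X + Y ≥ 8 gives 375/31.
E[X·Y | X + Y ≥ 8] = (375/31) / (117/217) = 875/39.

875/39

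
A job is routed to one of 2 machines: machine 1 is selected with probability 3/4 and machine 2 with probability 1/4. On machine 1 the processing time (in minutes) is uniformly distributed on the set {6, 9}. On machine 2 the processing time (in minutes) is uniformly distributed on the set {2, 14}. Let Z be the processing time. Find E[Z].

61/8

E[Z | machine 1] = (6+9)/2 = 15/2.
E[Z | machine 2] = (2+14)/2 = 8.
By the law of total expectation,
E[Z] = (3/4)·(15/2) + (1/4)·(8) = 61/8.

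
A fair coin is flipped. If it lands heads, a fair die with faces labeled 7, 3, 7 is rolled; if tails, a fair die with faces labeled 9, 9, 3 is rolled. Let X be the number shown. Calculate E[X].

E[X | heads] = (7+3+7)/3 = 17/3.
E[X | tails] = (9+9+3)/3 = 7.
By the law of total expectation,
E[X] = (1/2)·(17/3) + (1/2)·(7) = 19/3.

19/3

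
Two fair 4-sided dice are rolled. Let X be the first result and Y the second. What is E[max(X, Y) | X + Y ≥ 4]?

P(X + Y ≥ 4) = 13/16.
Summing max(X,Y)·P(x,y) over outcomes with X + Y ≥ 4 gives 45/16.
E[max(X, Y) | X + Y ≥ 4] = (45/16) / (13/16) = 45/13.

45/13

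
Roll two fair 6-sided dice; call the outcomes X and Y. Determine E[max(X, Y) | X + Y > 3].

52/11

P(X + Y > 3) = 11/12.
Summing max(X,Y)·P(x,y) over outcomes with X + Y > 3 gives 13/3.
E[max(X, Y) | X + Y > 3] = (13/3) / (11/12) = 52/11.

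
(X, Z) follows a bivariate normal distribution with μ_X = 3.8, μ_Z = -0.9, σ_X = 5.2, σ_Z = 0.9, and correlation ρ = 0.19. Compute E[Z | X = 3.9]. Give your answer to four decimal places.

E[Z | X=x] = μ_Z + ρ(σ_Z/σ_X)(x − μ_X) for jointly normal variables.
E[Z | X=3.9] = -0.9 + (0.19)·(0.9/5.2)·(3.9 − (3.8)) = -0.9 + (0.032885)·(0.1) = -0.8967.

-0.8967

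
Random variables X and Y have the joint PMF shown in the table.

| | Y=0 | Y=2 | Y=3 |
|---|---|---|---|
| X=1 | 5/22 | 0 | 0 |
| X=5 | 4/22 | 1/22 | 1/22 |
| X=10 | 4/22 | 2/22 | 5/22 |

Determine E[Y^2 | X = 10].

53/11

P(X = 10) = 1/2.
Σ Y^2·P over the event = 0·(4/22) + 4·(2/22) + 9·(5/22) = 53/22.
E[Y^2 | X = 10] = (53/22) / (1/2) = 53/11.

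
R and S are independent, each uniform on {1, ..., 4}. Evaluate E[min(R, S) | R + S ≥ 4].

27/13

P(R + S ≥ 4) = 13/16.
Summing min(R,S)·P(x,y) over outcomes with R + S ≥ 4 gives 27/16.
E[min(R, S) | R + S ≥ 4] = (27/16) / (13/16) = 27/13.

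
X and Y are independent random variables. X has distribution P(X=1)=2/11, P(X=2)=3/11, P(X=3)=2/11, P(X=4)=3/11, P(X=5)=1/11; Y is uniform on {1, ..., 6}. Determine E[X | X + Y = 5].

P(X + Y = 5) = 5/33.
Summing X·P(x,y) over outcomes with X + Y = 5 gives 13/33.
E[X | X + Y = 5] = (13/33) / (5/33) = 13/5.

13/5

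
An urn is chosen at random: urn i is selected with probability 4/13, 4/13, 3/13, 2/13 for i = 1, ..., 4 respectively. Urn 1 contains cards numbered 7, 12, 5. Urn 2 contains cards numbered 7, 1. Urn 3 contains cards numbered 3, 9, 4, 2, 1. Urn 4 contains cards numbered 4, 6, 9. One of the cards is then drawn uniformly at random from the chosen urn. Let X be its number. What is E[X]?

E[X | urn 1] = (7+12+5)/3 = 8.
E[X | urn 2] = (7+1)/2 = 4.
E[X | urn 3] = (3+9+4+2+1)/5 = 19/5.
E[X | urn 4] = (4+6+9)/3 = 19/3.
By the law of total expectation,
E[X] = (4/13)·(8) + (4/13)·(4) + (3/13)·(19/5) + (2/13)·(19/3) = 1081/195.

1081/195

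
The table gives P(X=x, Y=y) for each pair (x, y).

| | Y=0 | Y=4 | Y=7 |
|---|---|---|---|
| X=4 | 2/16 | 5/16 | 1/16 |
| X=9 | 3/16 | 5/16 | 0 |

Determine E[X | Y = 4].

P(Y = 4) = 5/8.
Σ X·P over the event = 4·(5/16) + 9·(5/16) = 65/16.
E[X | Y = 4] = (65/16) / (5/8) = 13/2.

13/2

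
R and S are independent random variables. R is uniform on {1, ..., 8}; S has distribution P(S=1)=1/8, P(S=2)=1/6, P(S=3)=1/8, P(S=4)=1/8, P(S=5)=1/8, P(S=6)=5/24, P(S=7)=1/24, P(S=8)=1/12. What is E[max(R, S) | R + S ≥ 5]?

517/86

P(R + S ≥ 5) = 43/48.
Summing max(R,S)·P(x,y) over outcomes with R + S ≥ 5 gives 517/96.
E[max(R, S) | R + S ≥ 5] = (517/96) / (43/48) = 517/86.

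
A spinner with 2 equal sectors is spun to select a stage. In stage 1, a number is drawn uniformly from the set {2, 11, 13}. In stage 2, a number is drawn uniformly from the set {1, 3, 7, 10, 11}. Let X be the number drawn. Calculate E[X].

113/15

E[X | stage 1] = (2+11+13)/3 = 26/3.
E[X | stage 2] = (1+3+7+10+11)/5 = 32/5.
By the law of total expectation,
E[X] = (1/2)·(26/3) + (1/2)·(32/5) = 113/15.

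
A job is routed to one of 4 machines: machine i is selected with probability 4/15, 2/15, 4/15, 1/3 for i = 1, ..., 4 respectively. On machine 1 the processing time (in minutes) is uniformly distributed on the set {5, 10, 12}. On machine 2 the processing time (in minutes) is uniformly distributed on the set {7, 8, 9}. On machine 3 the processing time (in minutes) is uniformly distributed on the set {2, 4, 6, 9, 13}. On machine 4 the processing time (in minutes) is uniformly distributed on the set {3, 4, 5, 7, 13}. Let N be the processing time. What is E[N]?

E[N | machine 1] = (5+10+12)/3 = 9.
E[N | machine 2] = (7+8+9)/3 = 8.
E[N | machine 3] = (2+4+6+9+13)/5 = 34/5.
E[N | machine 4] = (3+4+5+7+13)/5 = 32/5.
By the law of total expectation,
E[N] = (4/15)·(9) + (2/15)·(8) + (4/15)·(34/5) + (1/3)·(32/5) = 556/75.

556/75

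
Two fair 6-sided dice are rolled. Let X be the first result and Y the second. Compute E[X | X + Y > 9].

Outcomes with X + Y > 9: (4,6), (5,5), (5,6), (6,4), (6,5), (6,6), each with probability 1/36.
E[X | X + Y > 9] = (4 + 5 + 5 + 6 + 6 + 6) / 6 = 16/3.

16/3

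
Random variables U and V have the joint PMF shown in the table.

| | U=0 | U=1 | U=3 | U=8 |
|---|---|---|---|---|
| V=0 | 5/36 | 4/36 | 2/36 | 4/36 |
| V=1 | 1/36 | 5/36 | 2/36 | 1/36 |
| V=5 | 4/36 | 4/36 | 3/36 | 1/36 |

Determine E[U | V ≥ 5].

P(V ≥ 5) = 1/3.
Σ U·P over the event = 0·(4/36) + 1·(4/36) + 3·(3/36) + 8·(1/36) = 7/12.
E[U | V ≥ 5] = (7/12) / (1/3) = 7/4.

7/4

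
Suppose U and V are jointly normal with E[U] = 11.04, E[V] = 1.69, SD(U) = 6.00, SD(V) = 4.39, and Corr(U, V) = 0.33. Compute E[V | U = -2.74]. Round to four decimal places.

-1.6372

E[V | U=x] = μ_V + ρ(σ_V/σ_U)(x − μ_U) for jointly normal variables.
E[V | U=-2.74] = 1.69 + (0.33)·(4.39/6.00)·(-2.74 − (11.04)) = 1.69 + (0.24145)·(-13.78) = -1.6372.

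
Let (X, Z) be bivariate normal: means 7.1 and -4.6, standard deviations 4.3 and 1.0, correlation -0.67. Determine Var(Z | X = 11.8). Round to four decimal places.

0.5511

Var(Z | X=x) = (1 − ρ²)·σ_Z².
Var(Z | X=11.8) = (1.0)²·(1 − (-0.67)²) = 1·0.5511 = 0.5511.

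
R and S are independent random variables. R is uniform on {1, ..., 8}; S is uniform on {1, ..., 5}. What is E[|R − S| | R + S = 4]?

P(R + S = 4) = 3/40.
Summing |R−S|·P(x,y) over outcomes with R + S = 4 gives 1/10.
E[|R − S| | R + S = 4] = (1/10) / (3/40) = 4/3.

4/3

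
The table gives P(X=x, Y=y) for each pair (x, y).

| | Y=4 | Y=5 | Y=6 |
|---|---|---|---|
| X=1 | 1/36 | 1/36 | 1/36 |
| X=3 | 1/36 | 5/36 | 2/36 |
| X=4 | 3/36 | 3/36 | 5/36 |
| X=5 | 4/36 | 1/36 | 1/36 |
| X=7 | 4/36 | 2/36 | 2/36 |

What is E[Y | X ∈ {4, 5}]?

84/17

P(X ∈ {4, 5}) = 17/36.
Σ Y·P over the event = 4·(3/36) + 5·(3/36) + 6·(5/36) + 4·(4/36) + 5·(1/36) + 6·(1/36) = 7/3.
E[Y | X ∈ {4, 5}] = (7/3) / (17/36) = 84/17.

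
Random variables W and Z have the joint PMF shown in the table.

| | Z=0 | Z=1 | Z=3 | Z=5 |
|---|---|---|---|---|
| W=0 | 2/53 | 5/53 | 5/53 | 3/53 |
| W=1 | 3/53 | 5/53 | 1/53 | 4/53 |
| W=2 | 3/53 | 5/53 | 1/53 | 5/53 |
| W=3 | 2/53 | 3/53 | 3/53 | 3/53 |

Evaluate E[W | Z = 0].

3/2

P(Z = 0) = 10/53.
Σ W·P over the event = 0·(2/53) + 1·(3/53) + 2·(3/53) + 3·(2/53) = 15/53.
E[W | Z = 0] = (15/53) / (10/53) = 3/2.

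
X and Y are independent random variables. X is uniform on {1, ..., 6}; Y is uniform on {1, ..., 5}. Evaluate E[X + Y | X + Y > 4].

175/24

P(X + Y > 4) = 4/5.
Summing (X+Y)·P(x,y) over outcomes with X + Y > 4 gives 35/6.
E[X + Y | X + Y > 4] = (35/6) / (4/5) = 175/24.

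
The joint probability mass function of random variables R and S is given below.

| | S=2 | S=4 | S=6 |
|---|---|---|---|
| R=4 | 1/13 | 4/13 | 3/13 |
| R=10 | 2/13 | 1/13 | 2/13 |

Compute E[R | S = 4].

P(S = 4) = 5/13.
Summing R·P(R=x,S=y) over the conditioning event gives 2.
E[R | S = 4] = (2) / (5/13) = 26/5.

26/5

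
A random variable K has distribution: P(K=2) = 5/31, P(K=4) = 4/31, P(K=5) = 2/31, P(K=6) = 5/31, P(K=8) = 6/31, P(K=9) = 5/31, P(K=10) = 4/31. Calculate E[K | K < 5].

P(K < 5) = 9/31.
Σ over the event: 2·5/31 + 4·4/31 = 26/31.
E[K | K < 5] = (26/31) / (9/31) = 26/9.

26/9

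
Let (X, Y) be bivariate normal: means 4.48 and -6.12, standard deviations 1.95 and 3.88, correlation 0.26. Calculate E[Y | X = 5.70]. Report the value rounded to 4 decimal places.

-5.4889

E[Y | X=x] = μ_Y + ρ(σ_Y/σ_X)(x − μ_X) for jointly normal variables.
E[Y | X=5.70] = -6.12 + (0.26)·(3.88/1.95)·(5.70 − (4.48)) = -6.12 + (0.51733)·(1.22) = -5.4889.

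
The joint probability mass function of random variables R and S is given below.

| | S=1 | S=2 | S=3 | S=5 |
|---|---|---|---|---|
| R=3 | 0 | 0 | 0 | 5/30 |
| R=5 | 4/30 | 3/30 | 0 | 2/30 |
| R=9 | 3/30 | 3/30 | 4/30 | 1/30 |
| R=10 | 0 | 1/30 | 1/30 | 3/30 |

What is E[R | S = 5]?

64/11

P(S = 5) = 11/30.
Σ R·P over the event = 3·(5/30) + 5·(2/30) + 9·(1/30) + 10·(3/30) = 32/15.
E[R | S = 5] = (32/15) / (11/30) = 64/11.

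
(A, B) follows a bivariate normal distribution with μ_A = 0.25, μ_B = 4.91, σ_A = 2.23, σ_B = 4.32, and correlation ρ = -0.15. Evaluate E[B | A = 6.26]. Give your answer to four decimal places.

3.1636

E[B | A=x] = μ_B + ρ(σ_B/σ_A)(x − μ_A) for jointly normal variables.
E[B | A=6.26] = 4.91 + (-0.15)·(4.32/2.23)·(6.26 − (0.25)) = 4.91 + (-0.29058)·(6.01) = 3.1636.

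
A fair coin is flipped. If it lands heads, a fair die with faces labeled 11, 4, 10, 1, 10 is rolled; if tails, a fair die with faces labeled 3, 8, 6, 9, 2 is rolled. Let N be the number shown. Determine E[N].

32/5

E[N | heads] = (11+4+10+1+10)/5 = 36/5.
E[N | tails] = (3+8+6+9+2)/5 = 28/5.
E[N] = (1/2)·(36/5) + (1/2)·(28/5) = 32/5.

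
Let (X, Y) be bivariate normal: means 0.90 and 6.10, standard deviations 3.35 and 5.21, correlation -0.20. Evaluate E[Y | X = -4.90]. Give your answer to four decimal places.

7.9041

E[Y | X=x] = μ_Y + ρ(σ_Y/σ_X)(x − μ_X) for jointly normal variables.
E[Y | X=-4.90] = 6.10 + (-0.20)·(5.21/3.35)·(-4.90 − (0.90)) = 6.10 + (-0.311045)·(-5.8) = 7.9041.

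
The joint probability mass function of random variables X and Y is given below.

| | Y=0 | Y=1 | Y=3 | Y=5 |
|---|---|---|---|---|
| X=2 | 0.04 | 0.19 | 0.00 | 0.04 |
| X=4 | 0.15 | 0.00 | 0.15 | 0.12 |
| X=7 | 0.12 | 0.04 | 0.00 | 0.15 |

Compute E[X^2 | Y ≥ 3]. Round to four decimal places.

25.7174

P(Y ≥ 3) = 0.46.
Σ X^2·P over the event = 4·(0.04) + 16·(0.15) + 16·(0.12) + 49·(0.15) = 11.83.
E[X^2 | Y ≥ 3] = (11.83) / (0.46) = 25.7174.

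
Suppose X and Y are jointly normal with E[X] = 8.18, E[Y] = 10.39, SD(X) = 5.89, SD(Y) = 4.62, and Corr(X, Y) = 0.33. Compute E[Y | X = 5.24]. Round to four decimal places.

9.6290

E[Y | X=x] = μ_Y + ρ(σ_Y/σ_X)(x − μ_X) for jointly normal variables.
E[Y | X=5.24] = 10.39 + (0.33)·(4.62/5.89)·(5.24 − (8.18)) = 10.39 + (0.25885)·(-2.94) = 9.6290.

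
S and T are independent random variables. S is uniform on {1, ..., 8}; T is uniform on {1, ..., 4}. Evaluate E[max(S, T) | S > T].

62/11

P(S > T) = 11/16.
Summing max(S,T)·P(x,y) over outcomes with S > T gives 31/8.
E[max(S, T) | S > T] = (31/8) / (11/16) = 62/11.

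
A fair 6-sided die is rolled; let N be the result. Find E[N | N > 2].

9/2

Given N > 2, N is equally likely to be any of {3, 4, 5, 6}.
E[N | N > 2] = (3 + 4 + 5 + 6) / 4 = 9/2.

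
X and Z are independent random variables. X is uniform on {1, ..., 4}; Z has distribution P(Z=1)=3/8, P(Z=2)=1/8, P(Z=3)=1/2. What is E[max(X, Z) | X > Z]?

10/3

P(X > Z) = 15/32.
Summing max(X,Z)·P(x,y) over outcomes with X > Z gives 25/16.
E[max(X, Z) | X > Z] = (25/16) / (15/32) = 10/3.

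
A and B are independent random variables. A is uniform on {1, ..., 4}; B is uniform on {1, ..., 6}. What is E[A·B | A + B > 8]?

62/3

Outcomes with A + B > 8: (3,6), (4,5), (4,6), each with probability 1/24.
E[A·B | A + B > 8] = (18 + 20 + 24) / 3 = 62/3.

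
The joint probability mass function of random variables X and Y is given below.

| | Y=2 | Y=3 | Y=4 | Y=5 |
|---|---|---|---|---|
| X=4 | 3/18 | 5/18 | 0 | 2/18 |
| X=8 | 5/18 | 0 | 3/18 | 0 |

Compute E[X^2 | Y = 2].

P(Y = 2) = 4/9.
Σ X^2·P over the event = 16·(3/18) + 64·(5/18) = 184/9.
E[X^2 | Y = 2] = (184/9) / (4/9) = 46.

46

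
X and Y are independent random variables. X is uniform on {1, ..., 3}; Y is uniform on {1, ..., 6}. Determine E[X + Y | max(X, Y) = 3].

Outcomes with max(X, Y) = 3: (1,3), (2,3), (3,1), (3,2), (3,3), each with probability 1/18.
E[X + Y | max(X, Y) = 3] = (4 + 5 + 4 + 5 + 6) / 5 = 24/5.

24/5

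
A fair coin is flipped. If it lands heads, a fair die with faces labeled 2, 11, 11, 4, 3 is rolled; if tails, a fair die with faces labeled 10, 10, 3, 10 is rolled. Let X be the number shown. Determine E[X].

E[X | heads] = (2+11+11+4+3)/5 = 31/5.
E[X | tails] = (10+10+3+10)/4 = 33/4.
By the law of total expectation,
E[X] = (1/2)·(31/5) + (1/2)·(33/4) = 289/40.

289/40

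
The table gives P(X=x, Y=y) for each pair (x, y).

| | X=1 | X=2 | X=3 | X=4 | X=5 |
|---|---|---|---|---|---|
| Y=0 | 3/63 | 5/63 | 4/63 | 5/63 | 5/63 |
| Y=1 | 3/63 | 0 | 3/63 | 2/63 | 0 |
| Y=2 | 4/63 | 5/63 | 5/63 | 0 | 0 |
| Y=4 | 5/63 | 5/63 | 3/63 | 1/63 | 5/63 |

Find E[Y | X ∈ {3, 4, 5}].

17/11

P(X ∈ {3, 4, 5}) = 11/21.
Summing Y·P(X=x,Y=y) over the conditioning event gives 17/21.
E[Y | X ∈ {3, 4, 5}] = (17/21) / (11/21) = 17/11.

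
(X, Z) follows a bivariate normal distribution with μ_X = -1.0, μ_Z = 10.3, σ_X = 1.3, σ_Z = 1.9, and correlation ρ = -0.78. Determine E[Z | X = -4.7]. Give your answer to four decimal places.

14.5180

E[Z | X=x] = μ_Z + ρ(σ_Z/σ_X)(x − μ_X) for jointly normal variables.
E[Z | X=-4.7] = 10.3 + (-0.78)·(1.9/1.3)·(-4.7 − (-1.0)) = 10.3 + (-1.14)·(-3.7) = 14.5180.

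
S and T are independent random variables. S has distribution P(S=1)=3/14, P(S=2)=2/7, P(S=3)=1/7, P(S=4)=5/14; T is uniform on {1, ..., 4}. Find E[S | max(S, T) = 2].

19/11

P(max(S, T) = 2) = 11/56.
Summing S·P(x,y) over outcomes with max(S, T) = 2 gives 19/56.
E[S | max(S, T) = 2] = (19/56) / (11/56) = 19/11.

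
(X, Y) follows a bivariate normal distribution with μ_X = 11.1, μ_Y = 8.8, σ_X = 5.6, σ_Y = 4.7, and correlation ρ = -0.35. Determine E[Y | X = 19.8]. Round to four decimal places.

E[Y | X=x] = μ_Y + ρ(σ_Y/σ_X)(x − μ_X) for jointly normal variables.
E[Y | X=19.8] = 8.8 + (-0.35)·(4.7/5.6)·(19.8 − (11.1)) = 8.8 + (-0.29375)·(8.7) = 6.2444.

6.2444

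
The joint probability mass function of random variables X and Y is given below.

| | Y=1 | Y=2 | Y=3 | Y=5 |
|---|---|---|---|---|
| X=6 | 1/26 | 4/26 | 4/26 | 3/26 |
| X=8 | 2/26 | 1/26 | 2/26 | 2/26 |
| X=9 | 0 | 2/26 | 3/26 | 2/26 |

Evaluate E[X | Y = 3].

67/9

P(Y = 3) = 9/26.
Σ X·P over the event = 6·(4/26) + 8·(2/26) + 9·(3/26) = 67/26.
E[X | Y = 3] = (67/26) / (9/26) = 67/9.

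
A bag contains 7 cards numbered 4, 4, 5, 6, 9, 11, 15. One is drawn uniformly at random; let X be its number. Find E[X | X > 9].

13

P(X > 9) = 2/7.
Σ over the event: 11·1/7 + 15·1/7 = 26/7.
E[X | X > 9] = (26/7) / (2/7) = 13.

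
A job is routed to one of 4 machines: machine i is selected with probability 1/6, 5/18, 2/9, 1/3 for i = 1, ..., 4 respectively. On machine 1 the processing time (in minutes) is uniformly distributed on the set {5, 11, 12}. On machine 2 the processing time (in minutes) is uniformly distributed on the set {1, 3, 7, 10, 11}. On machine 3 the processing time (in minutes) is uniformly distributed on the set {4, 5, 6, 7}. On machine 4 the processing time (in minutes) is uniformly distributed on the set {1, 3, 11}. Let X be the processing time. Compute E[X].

56/9

E[X | machine 1] = (5+11+12)/3 = 28/3.
E[X | machine 2] = (1+3+7+10+11)/5 = 32/5.
E[X | machine 3] = (4+5+6+7)/4 = 11/2.
E[X | machine 4] = (1+3+11)/3 = 5.
E[X] = (1/6)·(28/3) + (5/18)·(32/5) + (2/9)·(11/2) + (1/3)·(5) = 56/9.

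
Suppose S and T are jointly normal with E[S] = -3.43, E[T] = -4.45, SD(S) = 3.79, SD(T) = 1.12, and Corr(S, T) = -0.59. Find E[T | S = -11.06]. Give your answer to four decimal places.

-3.1197

For a bivariate normal, E[T | S=x] = μ_T + ρ·(σ_T/σ_S)·(x − μ_S).
E[T | S=-11.06] = -4.45 + (-0.59)·(1.12/3.79)·(-11.06 − (-3.43)) = -4.45 + (-0.17435)·(-7.63) = -3.1197.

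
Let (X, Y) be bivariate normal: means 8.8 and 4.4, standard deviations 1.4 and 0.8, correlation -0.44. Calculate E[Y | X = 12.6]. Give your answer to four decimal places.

E[Y | X=x] = μ_Y + ρ(σ_Y/σ_X)(x − μ_X) for jointly normal variables.
E[Y | X=12.6] = 4.4 + (-0.44)·(0.8/1.4)·(12.6 − (8.8)) = 4.4 + (-0.25143)·(3.8) = 3.4446.

3.4446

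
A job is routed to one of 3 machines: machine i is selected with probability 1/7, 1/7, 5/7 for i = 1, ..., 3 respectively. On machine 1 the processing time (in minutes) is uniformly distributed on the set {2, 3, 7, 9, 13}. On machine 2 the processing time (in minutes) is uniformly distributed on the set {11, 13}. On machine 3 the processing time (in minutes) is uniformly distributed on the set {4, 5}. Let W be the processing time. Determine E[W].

E[W | machine 1] = (2+3+7+9+13)/5 = 34/5.
E[W | machine 2] = (11+13)/2 = 12.
E[W | machine 3] = (4+5)/2 = 9/2.
E[W] = (1/7)·(34/5) + (1/7)·(12) + (5/7)·(9/2) = 59/10.

59/10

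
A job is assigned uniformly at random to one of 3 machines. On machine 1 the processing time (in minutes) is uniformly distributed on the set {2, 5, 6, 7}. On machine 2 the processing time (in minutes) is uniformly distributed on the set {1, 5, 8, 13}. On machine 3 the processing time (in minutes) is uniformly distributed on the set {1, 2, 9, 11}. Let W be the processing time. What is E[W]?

35/6

E[W | machine 1] = (2+5+6+7)/4 = 5.
E[W | machine 2] = (1+5+8+13)/4 = 27/4.
E[W | machine 3] = (1+2+9+11)/4 = 23/4.
E[W] = (1/3)·(5) + (1/3)·(27/4) + (1/3)·(23/4) = 35/6.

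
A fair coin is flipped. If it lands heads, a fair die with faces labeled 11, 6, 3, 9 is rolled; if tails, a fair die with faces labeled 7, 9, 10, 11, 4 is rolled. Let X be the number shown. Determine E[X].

E[X | heads] = (11+6+3+9)/4 = 29/4.
E[X | tails] = (7+9+10+11+4)/5 = 41/5.
By the law of total expectation,
E[X] = (1/2)·(29/4) + (1/2)·(41/5) = 309/40.

309/40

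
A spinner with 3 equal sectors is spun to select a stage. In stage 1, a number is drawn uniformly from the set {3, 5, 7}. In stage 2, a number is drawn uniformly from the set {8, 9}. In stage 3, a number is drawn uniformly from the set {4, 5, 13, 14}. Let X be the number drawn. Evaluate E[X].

E[X | stage 1] = (3+5+7)/3 = 5.
E[X | stage 2] = (8+9)/2 = 17/2.
E[X | stage 3] = (4+5+13+14)/4 = 9.
E[X] = (1/3)·(5) + (1/3)·(17/2) + (1/3)·(9) = 15/2.

15/2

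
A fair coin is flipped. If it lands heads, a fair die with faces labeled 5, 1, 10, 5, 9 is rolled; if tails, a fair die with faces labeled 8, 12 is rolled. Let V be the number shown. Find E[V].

E[V | heads] = (5+1+10+5+9)/5 = 6.
E[V | tails] = (8+12)/2 = 10.
E[V] = (1/2)·(6) + (1/2)·(10) = 8.

8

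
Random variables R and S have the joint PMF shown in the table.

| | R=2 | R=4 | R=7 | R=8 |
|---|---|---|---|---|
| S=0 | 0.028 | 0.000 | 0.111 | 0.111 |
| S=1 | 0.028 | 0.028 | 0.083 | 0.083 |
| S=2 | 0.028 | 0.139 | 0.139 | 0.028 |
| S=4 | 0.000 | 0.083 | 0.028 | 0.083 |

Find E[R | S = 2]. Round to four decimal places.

P(S = 2) = 0.334.
Summing R·P(R=x,S=y) over the conditioning event gives 1.809.
E[R | S = 2] = (1.809) / (0.334) = 5.4162.

5.4162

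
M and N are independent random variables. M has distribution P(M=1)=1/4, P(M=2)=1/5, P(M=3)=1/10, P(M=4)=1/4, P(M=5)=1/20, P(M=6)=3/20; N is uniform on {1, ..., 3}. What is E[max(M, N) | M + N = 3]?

2

P(M + N = 3) = 3/20.
Summing max(M,N)·P(x,y) over outcomes with M + N = 3 gives 3/10.
E[max(M, N) | M + N = 3] = (3/10) / (3/20) = 2.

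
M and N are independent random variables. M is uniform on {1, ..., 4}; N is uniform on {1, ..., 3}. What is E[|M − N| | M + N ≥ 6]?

Outcomes with M + N ≥ 6: (3,3), (4,2), (4,3), each with probability 1/12.
E[|M − N| | M + N ≥ 6] = (0 + 2 + 1) / 3 = 1.

1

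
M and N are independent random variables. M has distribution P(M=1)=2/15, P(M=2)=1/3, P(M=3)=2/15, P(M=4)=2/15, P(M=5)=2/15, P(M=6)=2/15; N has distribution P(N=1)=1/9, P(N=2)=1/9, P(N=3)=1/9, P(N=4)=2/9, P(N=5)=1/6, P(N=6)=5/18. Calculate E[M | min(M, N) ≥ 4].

P(min(M, N) ≥ 4) = 4/15.
Summing M·P(x,y) over outcomes with min(M, N) ≥ 4 gives 4/3.
E[M | min(M, N) ≥ 4] = (4/3) / (4/15) = 5.

5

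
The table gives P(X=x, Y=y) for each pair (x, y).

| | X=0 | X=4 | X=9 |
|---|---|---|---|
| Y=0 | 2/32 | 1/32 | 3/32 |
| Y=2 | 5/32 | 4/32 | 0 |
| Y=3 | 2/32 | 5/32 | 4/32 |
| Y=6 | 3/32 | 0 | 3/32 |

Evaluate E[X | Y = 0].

31/6

P(Y = 0) = 3/16.
Σ X·P over the event = 0·(2/32) + 4·(1/32) + 9·(3/32) = 31/32.
E[X | Y = 0] = (31/32) / (3/16) = 31/6.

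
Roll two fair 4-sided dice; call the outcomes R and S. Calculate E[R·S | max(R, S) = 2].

P(max(R, S) = 2) = 3/16.
Summing RS·P(x,y) over outcomes with max(R, S) = 2 gives 1/2.
E[R·S | max(R, S) = 2] = (1/2) / (3/16) = 8/3.

8/3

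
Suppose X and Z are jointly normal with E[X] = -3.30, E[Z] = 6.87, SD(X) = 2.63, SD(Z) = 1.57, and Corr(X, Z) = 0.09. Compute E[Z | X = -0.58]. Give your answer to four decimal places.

7.0161

For a bivariate normal, E[Z | X=x] = μ_Z + ρ·(σ_Z/σ_X)·(x − μ_X).
E[Z | X=-0.58] = 6.87 + (0.09)·(1.57/2.63)·(-0.58 − (-3.30)) = 6.87 + (0.053726)·(2.72) = 7.0161.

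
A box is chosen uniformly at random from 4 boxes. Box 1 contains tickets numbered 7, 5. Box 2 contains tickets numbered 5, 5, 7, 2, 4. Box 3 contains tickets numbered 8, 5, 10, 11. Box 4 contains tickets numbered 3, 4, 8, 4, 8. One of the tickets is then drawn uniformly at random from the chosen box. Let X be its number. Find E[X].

E[X | box 1] = (7+5)/2 = 6.
E[X | box 2] = (5+5+7+2+4)/5 = 23/5.
E[X | box 3] = (8+5+10+11)/4 = 17/2.
E[X | box 4] = (3+4+8+4+8)/5 = 27/5.
E[X] = (1/4)·(6) + (1/4)·(23/5) + (1/4)·(17/2) + (1/4)·(27/5) = 49/8.

49/8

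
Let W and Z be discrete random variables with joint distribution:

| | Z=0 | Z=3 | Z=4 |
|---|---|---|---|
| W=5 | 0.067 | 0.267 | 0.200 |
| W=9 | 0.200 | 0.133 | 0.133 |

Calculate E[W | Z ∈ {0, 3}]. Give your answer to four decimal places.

P(Z ∈ {0, 3}) = 0.667.
Σ W·P over the event = 5·(0.067) + 5·(0.267) + 9·(0.200) + 9·(0.133) = 4.667.
E[W | Z ∈ {0, 3}] = (4.667) / (0.667) = 6.9970.

6.9970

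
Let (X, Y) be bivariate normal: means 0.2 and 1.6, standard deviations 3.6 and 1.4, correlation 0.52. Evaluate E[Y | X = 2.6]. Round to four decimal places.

2.0853

E[Y | X=x] = μ_Y + ρ(σ_Y/σ_X)(x − μ_X) for jointly normal variables.
E[Y | X=2.6] = 1.6 + (0.52)·(1.4/3.6)·(2.6 − (0.2)) = 1.6 + (0.20222)·(2.4) = 2.0853.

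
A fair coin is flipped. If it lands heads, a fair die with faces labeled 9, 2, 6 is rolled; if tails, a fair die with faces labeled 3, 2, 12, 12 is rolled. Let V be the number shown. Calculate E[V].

E[V | heads] = (9+2+6)/3 = 17/3.
E[V | tails] = (3+2+12+12)/4 = 29/4.
E[V] = (1/2)·(17/3) + (1/2)·(29/4) = 155/24.

155/24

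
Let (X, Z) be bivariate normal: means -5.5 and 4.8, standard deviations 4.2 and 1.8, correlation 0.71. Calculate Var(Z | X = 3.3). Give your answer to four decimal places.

The conditional variance in a bivariate normal is σ_Z²(1 − ρ²), independent of x.
Var(Z | X=3.3) = (1.8)²·(1 − (0.71)²) = 3.24·0.4959 = 1.6067.

1.6067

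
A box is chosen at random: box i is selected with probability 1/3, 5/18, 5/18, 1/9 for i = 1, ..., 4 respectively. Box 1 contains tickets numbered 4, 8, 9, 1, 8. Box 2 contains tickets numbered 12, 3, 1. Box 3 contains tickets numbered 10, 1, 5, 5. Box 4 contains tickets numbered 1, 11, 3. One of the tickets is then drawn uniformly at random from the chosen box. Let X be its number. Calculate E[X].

E[X | box 1] = (4+8+9+1+8)/5 = 6.
E[X | box 2] = (12+3+1)/3 = 16/3.
E[X | box 3] = (10+1+5+5)/4 = 21/4.
E[X | box 4] = (1+11+3)/3 = 5.
E[X] = (1/3)·(6) + (5/18)·(16/3) + (5/18)·(21/4) + (1/9)·(5) = 1187/216.

1187/216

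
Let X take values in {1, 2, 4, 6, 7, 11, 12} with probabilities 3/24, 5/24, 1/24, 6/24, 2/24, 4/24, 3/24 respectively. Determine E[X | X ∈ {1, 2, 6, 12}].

5

P(X ∈ {1, 2, 6, 12}) = 17/24.
Σ over the event: 1·1/8 + 2·5/24 + 6·1/4 + 12·1/8 = 85/24.
E[X | X ∈ {1, 2, 6, 12}] = (85/24) / (17/24) = 5.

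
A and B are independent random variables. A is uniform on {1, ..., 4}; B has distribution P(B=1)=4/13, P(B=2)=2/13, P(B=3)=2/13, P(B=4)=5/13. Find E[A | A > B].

P(A > B) = 9/26.
Summing A·P(x,y) over outcomes with A > B gives 29/26.
E[A | A > B] = (29/26) / (9/26) = 29/9.

29/9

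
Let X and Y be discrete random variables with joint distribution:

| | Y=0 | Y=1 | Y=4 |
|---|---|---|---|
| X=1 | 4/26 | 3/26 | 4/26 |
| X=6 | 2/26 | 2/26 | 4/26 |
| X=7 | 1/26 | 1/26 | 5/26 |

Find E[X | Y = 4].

P(Y = 4) = 1/2.
Σ X·P over the event = 1·(4/26) + 6·(4/26) + 7·(5/26) = 63/26.
E[X | Y = 4] = (63/26) / (1/2) = 63/13.

63/13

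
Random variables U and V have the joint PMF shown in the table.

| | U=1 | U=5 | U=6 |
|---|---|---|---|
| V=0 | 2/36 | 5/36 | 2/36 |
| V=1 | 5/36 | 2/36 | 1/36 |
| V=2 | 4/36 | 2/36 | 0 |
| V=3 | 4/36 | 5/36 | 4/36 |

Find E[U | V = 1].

21/8

P(V = 1) = 2/9.
Σ U·P over the event = 1·(5/36) + 5·(2/36) + 6·(1/36) = 7/12.
E[U | V = 1] = (7/12) / (2/9) = 21/8.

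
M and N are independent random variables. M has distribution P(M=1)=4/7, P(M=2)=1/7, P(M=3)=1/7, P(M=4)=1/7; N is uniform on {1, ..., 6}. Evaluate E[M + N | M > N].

P(M > N) = 1/7.
Summing (M+N)·P(x,y) over outcomes with M > N gives 5/7.
E[M + N | M > N] = (5/7) / (1/7) = 5.

5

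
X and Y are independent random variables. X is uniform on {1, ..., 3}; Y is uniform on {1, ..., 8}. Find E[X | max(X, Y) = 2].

Outcomes with max(X, Y) = 2: (1,2), (2,1), (2,2), each with probability 1/24.
E[X | max(X, Y) = 2] = (1 + 2 + 2) / 3 = 5/3.

5/3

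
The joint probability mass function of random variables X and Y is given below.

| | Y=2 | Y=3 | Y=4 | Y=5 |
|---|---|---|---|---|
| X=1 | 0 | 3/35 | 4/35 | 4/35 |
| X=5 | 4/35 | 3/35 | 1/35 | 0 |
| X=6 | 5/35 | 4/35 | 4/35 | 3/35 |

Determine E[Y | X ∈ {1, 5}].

P(X ∈ {1, 5}) = 19/35.
Σ Y·P over the event = 3·(3/35) + 4·(4/35) + 5·(4/35) + 2·(4/35) + 3·(3/35) + 4·(1/35) = 66/35.
E[Y | X ∈ {1, 5}] = (66/35) / (19/35) = 66/19.

66/19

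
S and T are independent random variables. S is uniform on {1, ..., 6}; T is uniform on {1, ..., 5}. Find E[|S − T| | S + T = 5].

Outcomes with S + T = 5: (1,4), (2,3), (3,2), (4,1), each with probability 1/30.
E[|S − T| | S + T = 5] = (3 + 1 + 1 + 3) / 4 = 2.

2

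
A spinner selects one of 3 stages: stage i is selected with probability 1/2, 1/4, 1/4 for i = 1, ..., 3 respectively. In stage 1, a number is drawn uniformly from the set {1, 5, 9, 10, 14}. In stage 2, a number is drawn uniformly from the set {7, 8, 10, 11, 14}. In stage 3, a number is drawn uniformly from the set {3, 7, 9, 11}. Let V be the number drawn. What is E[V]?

E[V | stage 1] = (1+5+9+10+14)/5 = 39/5.
E[V | stage 2] = (7+8+10+11+14)/5 = 10.
E[V | stage 3] = (3+7+9+11)/4 = 15/2.
E[V] = (1/2)·(39/5) + (1/4)·(10) + (1/4)·(15/2) = 331/40.

331/40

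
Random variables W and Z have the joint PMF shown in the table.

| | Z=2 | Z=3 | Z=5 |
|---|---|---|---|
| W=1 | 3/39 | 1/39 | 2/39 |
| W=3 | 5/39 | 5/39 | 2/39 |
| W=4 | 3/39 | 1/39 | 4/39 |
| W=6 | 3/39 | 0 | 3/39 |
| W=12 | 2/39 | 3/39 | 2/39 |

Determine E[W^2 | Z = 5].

P(Z = 5) = 1/3.
Σ W^2·P over the event = 1·(2/39) + 9·(2/39) + 16·(4/39) + 36·(3/39) + 144·(2/39) = 160/13.
E[W^2 | Z = 5] = (160/13) / (1/3) = 480/13.

480/13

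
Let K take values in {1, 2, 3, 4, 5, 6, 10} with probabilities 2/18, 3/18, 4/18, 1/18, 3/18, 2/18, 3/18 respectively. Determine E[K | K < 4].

20/9

P(K < 4) = 1/2.
Σ over the event: 1·1/9 + 2·1/6 + 3·2/9 = 10/9.
E[K | K < 4] = (10/9) / (1/2) = 20/9.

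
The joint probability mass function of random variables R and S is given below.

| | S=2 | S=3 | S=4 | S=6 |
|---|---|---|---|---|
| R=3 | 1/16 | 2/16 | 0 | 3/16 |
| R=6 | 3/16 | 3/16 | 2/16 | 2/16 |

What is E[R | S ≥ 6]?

21/5

P(S ≥ 6) = 5/16.
Σ R·P over the event = 3·(3/16) + 6·(2/16) = 21/16.
E[R | S ≥ 6] = (21/16) / (5/16) = 21/5.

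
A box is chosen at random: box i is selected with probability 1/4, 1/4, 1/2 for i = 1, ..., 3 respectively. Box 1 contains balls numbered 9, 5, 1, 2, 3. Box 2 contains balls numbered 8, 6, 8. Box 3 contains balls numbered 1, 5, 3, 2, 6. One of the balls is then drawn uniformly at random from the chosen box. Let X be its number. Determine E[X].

E[X | box 1] = (9+5+1+2+3)/5 = 4.
E[X | box 2] = (8+6+8)/3 = 22/3.
E[X | box 3] = (1+5+3+2+6)/5 = 17/5.
E[X] = (1/4)·(4) + (1/4)·(22/3) + (1/2)·(17/5) = 68/15.

68/15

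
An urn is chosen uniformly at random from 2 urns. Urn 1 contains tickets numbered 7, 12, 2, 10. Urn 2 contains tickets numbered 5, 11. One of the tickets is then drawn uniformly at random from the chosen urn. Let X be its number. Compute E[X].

E[X | urn 1] = (7+12+2+10)/4 = 31/4.
E[X | urn 2] = (5+11)/2 = 8.
By the law of total expectation,
E[X] = (1/2)·(31/4) + (1/2)·(8) = 63/8.

63/8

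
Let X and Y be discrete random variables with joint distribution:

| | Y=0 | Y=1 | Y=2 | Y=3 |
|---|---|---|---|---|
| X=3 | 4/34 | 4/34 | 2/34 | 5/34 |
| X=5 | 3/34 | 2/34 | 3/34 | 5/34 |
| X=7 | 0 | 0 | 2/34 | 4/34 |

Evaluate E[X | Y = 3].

34/7

P(Y = 3) = 7/17.
Σ X·P over the event = 3·(5/34) + 5·(5/34) + 7·(4/34) = 2.
E[X | Y = 3] = (2) / (7/17) = 34/7.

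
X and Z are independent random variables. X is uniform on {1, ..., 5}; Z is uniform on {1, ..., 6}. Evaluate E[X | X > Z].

Outcomes with X > Z: (2,1), (3,1), (3,2), (4,1), (4,2), (4,3), (5,1), (5,2), (5,3), (5,4), each with probability 1/30.
E[X | X > Z] = (2 + 3 + 3 + 4 + 4 + 4 + 5 + 5 + 5 + 5) / 10 = 4.

4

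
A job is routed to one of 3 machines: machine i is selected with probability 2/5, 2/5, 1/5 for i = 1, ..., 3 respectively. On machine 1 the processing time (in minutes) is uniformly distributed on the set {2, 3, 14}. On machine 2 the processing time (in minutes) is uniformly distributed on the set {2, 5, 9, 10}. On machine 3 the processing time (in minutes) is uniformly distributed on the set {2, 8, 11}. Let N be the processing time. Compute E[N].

E[N | machine 1] = (2+3+14)/3 = 19/3.
E[N | machine 2] = (2+5+9+10)/4 = 13/2.
E[N | machine 3] = (2+8+11)/3 = 7.
E[N] = (2/5)·(19/3) + (2/5)·(13/2) + (1/5)·(7) = 98/15.

98/15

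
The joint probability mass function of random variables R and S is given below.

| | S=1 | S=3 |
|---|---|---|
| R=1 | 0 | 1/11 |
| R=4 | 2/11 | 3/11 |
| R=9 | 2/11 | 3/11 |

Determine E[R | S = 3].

P(S = 3) = 7/11.
Σ R·P over the event = 1·(1/11) + 4·(3/11) + 9·(3/11) = 40/11.
E[R | S = 3] = (40/11) / (7/11) = 40/7.

40/7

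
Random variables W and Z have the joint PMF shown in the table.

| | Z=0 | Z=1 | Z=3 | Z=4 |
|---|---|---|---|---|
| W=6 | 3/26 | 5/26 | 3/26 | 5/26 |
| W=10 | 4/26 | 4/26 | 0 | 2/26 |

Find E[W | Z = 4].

50/7

P(Z = 4) = 7/26.
Σ W·P over the event = 6·(5/26) + 10·(2/26) = 25/13.
E[W | Z = 4] = (25/13) / (7/26) = 50/7.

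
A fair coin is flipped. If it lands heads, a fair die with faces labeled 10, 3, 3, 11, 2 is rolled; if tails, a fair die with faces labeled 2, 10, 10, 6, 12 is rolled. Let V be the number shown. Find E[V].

E[V | heads] = (10+3+3+11+2)/5 = 29/5.
E[V | tails] = (2+10+10+6+12)/5 = 8.
E[V] = (1/2)·(29/5) + (1/2)·(8) = 69/10.

69/10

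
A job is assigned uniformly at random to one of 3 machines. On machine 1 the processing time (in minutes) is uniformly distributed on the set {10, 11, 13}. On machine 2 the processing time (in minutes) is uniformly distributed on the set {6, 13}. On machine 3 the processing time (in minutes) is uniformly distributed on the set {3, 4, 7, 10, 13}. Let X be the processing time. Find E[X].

847/90

E[X | machine 1] = (10+11+13)/3 = 34/3.
E[X | machine 2] = (6+13)/2 = 19/2.
E[X | machine 3] = (3+4+7+10+13)/5 = 37/5.
By the law of total expectation,
E[X] = (1/3)·(34/3) + (1/3)·(19/2) + (1/3)·(37/5) = 847/90.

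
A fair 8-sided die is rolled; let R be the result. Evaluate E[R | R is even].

Given R is even, R is equally likely to be any of {2, 4, 6, 8}.
E[R | R is even] = (2 + 4 + 6 + 8) / 4 = 5.

5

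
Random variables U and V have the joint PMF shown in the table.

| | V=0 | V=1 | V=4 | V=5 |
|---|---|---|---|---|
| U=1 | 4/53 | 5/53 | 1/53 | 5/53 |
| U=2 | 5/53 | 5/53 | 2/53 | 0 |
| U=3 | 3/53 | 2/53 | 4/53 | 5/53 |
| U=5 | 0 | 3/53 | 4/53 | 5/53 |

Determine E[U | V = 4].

P(V = 4) = 11/53.
Summing U·P(U=x,V=y) over the conditioning event gives 37/53.
E[U | V = 4] = (37/53) / (11/53) = 37/11.

37/11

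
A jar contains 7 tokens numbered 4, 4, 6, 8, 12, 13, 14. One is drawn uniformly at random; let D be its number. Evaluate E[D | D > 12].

27/2

P(D > 12) = 2/7.
Σ over the event: 13·1/7 + 14·1/7 = 27/7.
E[D | D > 12] = (27/7) / (2/7) = 27/2.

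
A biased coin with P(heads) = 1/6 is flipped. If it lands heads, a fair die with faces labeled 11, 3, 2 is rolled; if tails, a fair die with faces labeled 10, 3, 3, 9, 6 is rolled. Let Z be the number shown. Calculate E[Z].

109/18

E[Z | heads] = (11+3+2)/3 = 16/3.
E[Z | tails] = (10+3+3+9+6)/5 = 31/5.
By the law of total expectation,
E[Z] = (1/6)·(16/3) + (5/6)·(31/5) = 109/18.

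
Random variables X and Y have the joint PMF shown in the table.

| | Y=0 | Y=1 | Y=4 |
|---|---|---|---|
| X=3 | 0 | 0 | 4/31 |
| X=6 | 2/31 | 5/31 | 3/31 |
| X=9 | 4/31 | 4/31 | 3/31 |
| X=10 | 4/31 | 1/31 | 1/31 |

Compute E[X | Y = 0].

44/5

P(Y = 0) = 10/31.
Summing X·P(X=x,Y=y) over the conditioning event gives 88/31.
E[X | Y = 0] = (88/31) / (10/31) = 44/5.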